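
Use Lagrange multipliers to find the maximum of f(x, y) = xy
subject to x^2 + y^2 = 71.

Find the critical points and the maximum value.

Lagrange conditions: y = 2*lambda*x and x = 2*lambda*y
If x = 0 then y = 0, violating the constraint, so x, y != 0.
Dividing: y/x = x/y => x^2 = y^2 => y = x or y = -x
Constraint: 2x^2 = 71 => x^2 = 71/2 => x = +/-sqrt(71/2)
Critical points: (sqrt(71/2), sqrt(71/2)), (-sqrt(71/2), -sqrt(71/2)), (sqrt(71/2), -sqrt(71/2)), (-sqrt(71/2), sqrt(71/2))
  y = x:  xy = x^2 = 71/2  at (sqrt(71/2), sqrt(71/2)) and (-sqrt(71/2), -sqrt(71/2))
  y = -x: xy = -x^2 = -71/2 at (sqrt(71/2), -sqrt(71/2)) and (-sqrt(71/2), sqrt(71/2))
Maximum xy = 71/2 at (sqrt(71/2), sqrt(71/2)) and (-sqrt(71/2), -sqrt(71/2))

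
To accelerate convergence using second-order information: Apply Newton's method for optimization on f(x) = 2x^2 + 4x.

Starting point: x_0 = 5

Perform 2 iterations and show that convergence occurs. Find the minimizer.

f(x) = 2x^2 + 4x, f'(x) = 4x + (4), f''(x) = 4
Step 1: f'(5) = 24, x_1 = 5 - 24/4 = -1
Step 2: f'(-1) = 0, x_2 = -1 (converged)
Newton's method converges in 1 step for quadratics.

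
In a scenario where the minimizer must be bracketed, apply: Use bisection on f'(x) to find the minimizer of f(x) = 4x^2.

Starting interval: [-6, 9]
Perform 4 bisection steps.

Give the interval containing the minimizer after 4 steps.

Finding critical point of f(x) = 4x^2 using bisection on f'(x) = 8x + 0.
f'(x) = 0 when x = 0.
Starting interval: [-6, 9]
Step 1: mid = 3/2, f'(mid) = 12, new interval = [-6, 3/2]
Step 2: mid = -9/4, f'(mid) = -18, new interval = [-9/4, 3/2]
Step 3: mid = -3/8, f'(mid) = -3, new interval = [-3/8, 3/2]
Step 4: mid = 9/16, f'(mid) = 9/2, new interval = [-3/8, 9/16]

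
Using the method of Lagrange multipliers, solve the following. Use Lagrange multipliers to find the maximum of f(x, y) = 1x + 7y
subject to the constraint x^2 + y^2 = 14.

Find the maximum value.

Set up Lagrange conditions: grad f = lambda * grad g
  1 = 2*lambda*x
  7 = 2*lambda*y
From these: x/y = 1/7, so x = 1t, y = 7t for some t.
Substitute into constraint: (1t)^2 + (7t)^2 = 14
  t^2 * 50 = 14
  t = sqrt(14/50)
Maximum = 1*x + 7*y = (1^2 + 7^2)*t = 50 * sqrt(14/50) = sqrt(700)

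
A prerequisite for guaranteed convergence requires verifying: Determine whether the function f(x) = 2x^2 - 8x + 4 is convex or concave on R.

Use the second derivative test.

f(x) = 2x^2 - 8x + 4
f'(x) = 4x - 8
f''(x) = 4
Since f''(x) = 4 > 0 for all x, f is convex on R.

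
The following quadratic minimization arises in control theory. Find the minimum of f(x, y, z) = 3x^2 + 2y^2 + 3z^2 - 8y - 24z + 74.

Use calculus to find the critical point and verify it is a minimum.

f(x,y,z) = 3x^2 + 2y^2 + 3z^2 - 8y - 24z + 74
df/dx = 6x + (0) = 0 => x = 0
df/dy = 4y + (-8) = 0 => y = 2
df/dz = 6z + (-24) = 0 => z = 4
f(0,2,4) = 3*(0)^2 + 2*(2)^2 + 3*(4)^2 + -8*(2) + -24*(4) + 74 = 18
Hessian is diagonal with entries 6, 4, 6 > 0, confirmed minimum.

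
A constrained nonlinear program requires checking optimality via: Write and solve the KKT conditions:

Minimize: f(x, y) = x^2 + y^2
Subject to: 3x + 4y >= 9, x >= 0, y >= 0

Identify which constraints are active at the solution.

KKT conditions for min x^2 + y^2 s.t. 3x + 4y >= 9, x >= 0, y >= 0:
Stationarity: 2x = mu*3 + mu_x, 2y = mu*4 + mu_y, with mu, mu_x, mu_y >= 0
Complementary slackness: mu*(3x + 4y - 9) = 0, mu_x*x = 0, mu_y*y = 0
(0, 0) is infeasible (3*0 + 4*0 < 9), so if mu = 0 stationarity would force x = mu_x/2 >= 0, y = mu_y/2 >= 0 with mu_x*x = mu_y*y = 0, i.e. x = y = 0: contradiction. Hence mu > 0 and 3x + 4y = 9 is active.
Try x > 0, y > 0 (so mu_x = mu_y = 0): x = 3*mu/2, y = 4*mu/2
Substitute: 3*(3*mu/2) + 4*(4*mu/2) = 9
  mu*25/2 = 9 => mu = 18/25
x* = 27/25 > 0, y* = 36/25 > 0, consistent with mu_x = mu_y = 0.
f is convex and the constraints are linear, so this KKT point is the global minimum.
f* = 81/25
Active constraints: 3x + 4y >= 9 (holds with equality, mu = 18/25 > 0); x >= 0 and y >= 0 are inactive (mu_x = mu_y = 0).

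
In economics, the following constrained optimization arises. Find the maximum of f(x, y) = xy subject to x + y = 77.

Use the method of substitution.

Substitute y = 77 - x into f(x,y) = xy:
g(x) = x(77 - x) = 77x - x^2
g'(x) = 77 - 2x = 0  =>  x = 77/2
y = 77 - 77/2 = 77/2
Maximum value = (77/2) * (77/2) = 5929/4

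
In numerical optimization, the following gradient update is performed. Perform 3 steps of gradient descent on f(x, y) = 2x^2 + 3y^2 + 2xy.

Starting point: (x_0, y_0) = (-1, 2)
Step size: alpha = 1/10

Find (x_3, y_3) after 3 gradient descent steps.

f(x,y) = 2x^2 + 3y^2 + 2xy
grad_x = 4x + 2y, grad_y = 6y + 2x
Step 1: grad = (0, 10), (-1, 1)
Step 2: grad = (-2, 4), (-4/5, 3/5)
Step 3: grad = (-2, 2), (-3/5, 2/5)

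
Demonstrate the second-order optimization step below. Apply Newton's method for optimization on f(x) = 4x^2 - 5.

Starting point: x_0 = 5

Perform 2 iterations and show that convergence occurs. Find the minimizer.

f(x) = 4x^2 - 5, f'(x) = 8x + (0), f''(x) = 8
Step 1: f'(5) = 40, x_1 = 5 - 40/8 = 0
Step 2: f'(0) = 0, x_2 = 0 (converged)
Newton's method converges in 1 step for quadratics.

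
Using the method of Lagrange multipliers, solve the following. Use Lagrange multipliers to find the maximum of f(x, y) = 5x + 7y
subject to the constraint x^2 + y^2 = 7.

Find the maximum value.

Set up Lagrange conditions: grad f = lambda * grad g
  5 = 2*lambda*x
  7 = 2*lambda*y
From these: x/y = 5/7, so x = 5t, y = 7t for some t.
Substitute into constraint: (5t)^2 + (7t)^2 = 7
  t^2 * 74 = 7
  t = sqrt(7/74)
Maximum = 5*x + 7*y = (5^2 + 7^2)*t = 74 * sqrt(7/74) = sqrt(518)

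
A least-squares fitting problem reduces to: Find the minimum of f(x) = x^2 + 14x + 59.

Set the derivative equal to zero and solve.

f(x) = x^2 + 14x + 59
f'(x) = 2x + (14) = 0
x = -14/2 = -7
f(-7) = 10
Since f''(x) = 2 > 0, this is a minimum.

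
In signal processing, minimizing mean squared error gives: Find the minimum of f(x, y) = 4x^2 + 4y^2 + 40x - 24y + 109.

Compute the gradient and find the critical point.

f(x,y) = 4x^2 + 4y^2 + 40x - 24y + 109
df/dx = 8x + (40) = 0  =>  x = -5
df/dy = 8y + (-24) = 0  =>  y = 3
f(-5, 3) = 4*(-5)^2 + 4*(3)^2 + 40*(-5) + -24*(3) + 109 = -27
Hessian is diagonal with entries 8, 8 > 0, so this is a minimum.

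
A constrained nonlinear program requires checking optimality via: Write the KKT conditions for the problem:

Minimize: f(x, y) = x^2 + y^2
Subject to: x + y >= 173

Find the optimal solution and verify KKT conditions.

KKT conditions for min x^2 + y^2 s.t. x + y >= 173:
Stationarity: 2x = mu, 2y = mu
So x = y = mu/2.
Complementary slackness: mu*(x + y - 173) = 0
Primal feasibility: x + y >= 173; dual feasibility: mu >= 0
If mu = 0 then x = y = 0, but 0 + 0 < 173 is infeasible, so the constraint is active.
Constraint active: x + y = 2*(mu/2) = 173 => mu = 173
x = y = 173/2, f = 29929/2
Verify: stationarity 2*(173/2) = 173 = mu; primal 173/2 + 173/2 = 173 >= 173; dual mu = 173 >= 0; complementary slackness 173*(173 - 173) = 0. All KKT conditions hold.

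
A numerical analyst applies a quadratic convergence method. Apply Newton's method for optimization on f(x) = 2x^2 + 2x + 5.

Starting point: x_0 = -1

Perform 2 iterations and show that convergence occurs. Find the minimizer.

f(x) = 2x^2 + 2x + 5, f'(x) = 4x + (2), f''(x) = 4
Step 1: f'(-1) = -2, x_1 = -1 - -2/4 = -1/2
Step 2: f'(-1/2) = 0, x_2 = -1/2 (converged)
Newton's method converges in 1 step for quadratics.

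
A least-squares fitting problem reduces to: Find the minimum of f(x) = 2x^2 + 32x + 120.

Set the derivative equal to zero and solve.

f(x) = 2x^2 + 32x + 120
f'(x) = 4x + (32) = 0
x = -32/4 = -8
f(-8) = -8
Since f''(x) = 4 > 0, this is a minimum.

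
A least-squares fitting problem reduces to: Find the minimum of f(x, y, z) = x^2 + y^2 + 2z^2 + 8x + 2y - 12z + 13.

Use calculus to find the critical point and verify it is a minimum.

f(x,y,z) = x^2 + y^2 + 2z^2 + 8x + 2y - 12z + 13
df/dx = 2x + (8) = 0 => x = -4
df/dy = 2y + (2) = 0 => y = -1
df/dz = 4z + (-12) = 0 => z = 3
f(-4,-1,3) = 1*(-4)^2 + 1*(-1)^2 + 2*(3)^2 + 8*(-4) + 2*(-1) + -12*(3) + 13 = -22
Hessian is diagonal with entries 2, 2, 4 > 0, confirmed minimum.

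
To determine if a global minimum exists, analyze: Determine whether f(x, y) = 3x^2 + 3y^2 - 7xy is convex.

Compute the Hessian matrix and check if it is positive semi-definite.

f(x,y) = 3x^2 + 3y^2 - 7xy
Hessian H = [[6, -7], [-7, 6]]
trace(H) = 12, det(H) = -13
Eigenvalues: (12 +/- sqrt(196)) / 2 = 13, -1
Since not both eigenvalues positive, f is neither convex nor concave.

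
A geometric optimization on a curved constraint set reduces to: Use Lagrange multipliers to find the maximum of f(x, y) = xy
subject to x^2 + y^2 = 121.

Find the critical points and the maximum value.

Lagrange conditions: y = 2*lambda*x and x = 2*lambda*y
If x = 0 then y = 0, violating the constraint, so x, y != 0.
Dividing: y/x = x/y => x^2 = y^2 => y = x or y = -x
Constraint: 2x^2 = 121 => x^2 = 121/2 => x = +/-sqrt(121/2)
Critical points: (sqrt(121/2), sqrt(121/2)), (-sqrt(121/2), -sqrt(121/2)), (sqrt(121/2), -sqrt(121/2)), (-sqrt(121/2), sqrt(121/2))
  y = x:  xy = x^2 = 121/2  at (sqrt(121/2), sqrt(121/2)) and (-sqrt(121/2), -sqrt(121/2))
  y = -x: xy = -x^2 = -121/2 at (sqrt(121/2), -sqrt(121/2)) and (-sqrt(121/2), sqrt(121/2))
Maximum xy = 121/2 at (sqrt(121/2), sqrt(121/2)) and (-sqrt(121/2), -sqrt(121/2))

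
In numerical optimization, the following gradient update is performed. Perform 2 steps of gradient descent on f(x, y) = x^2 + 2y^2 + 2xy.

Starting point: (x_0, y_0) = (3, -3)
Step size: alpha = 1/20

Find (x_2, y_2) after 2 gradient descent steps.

f(x,y) = x^2 + 2y^2 + 2xy
grad_x = 2x + 2y, grad_y = 4y + 2x
Step 1: grad = (0, -6), (3, -27/10)
Step 2: grad = (3/5, -24/5), (297/100, -123/50)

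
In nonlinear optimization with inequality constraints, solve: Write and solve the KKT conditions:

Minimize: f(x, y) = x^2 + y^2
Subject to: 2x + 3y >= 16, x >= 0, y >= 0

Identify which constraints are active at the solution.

KKT conditions for min x^2 + y^2 s.t. 2x + 3y >= 16, x >= 0, y >= 0:
Stationarity: 2x = mu*2 + mu_x, 2y = mu*3 + mu_y, with mu, mu_x, mu_y >= 0
Complementary slackness: mu*(2x + 3y - 16) = 0, mu_x*x = 0, mu_y*y = 0
(0, 0) is infeasible (2*0 + 3*0 < 16), so if mu = 0 stationarity would force x = mu_x/2 >= 0, y = mu_y/2 >= 0 with mu_x*x = mu_y*y = 0, i.e. x = y = 0: contradiction. Hence mu > 0 and 2x + 3y = 16 is active.
Try x > 0, y > 0 (so mu_x = mu_y = 0): x = 2*mu/2, y = 3*mu/2
Substitute: 2*(2*mu/2) + 3*(3*mu/2) = 16
  mu*13/2 = 16 => mu = 32/13
x* = 32/13 > 0, y* = 48/13 > 0, consistent with mu_x = mu_y = 0.
f is convex and the constraints are linear, so this KKT point is the global minimum.
f* = 256/13
Active constraints: 2x + 3y >= 16 (holds with equality, mu = 32/13 > 0); x >= 0 and y >= 0 are inactive (mu_x = mu_y = 0).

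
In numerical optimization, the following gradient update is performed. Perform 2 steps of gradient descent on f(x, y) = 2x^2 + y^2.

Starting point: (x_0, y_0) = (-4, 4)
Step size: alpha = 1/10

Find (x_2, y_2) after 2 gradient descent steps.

f(x,y) = 2x^2 + y^2
grad_x = 4x + 0y, grad_y = 2y + 0x
Step 1: grad = (-16, 8), (-12/5, 16/5)
Step 2: grad = (-48/5, 32/5), (-36/25, 64/25)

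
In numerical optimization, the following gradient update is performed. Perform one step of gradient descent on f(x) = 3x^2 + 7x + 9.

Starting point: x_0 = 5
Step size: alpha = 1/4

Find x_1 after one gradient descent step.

f(x) = 3x^2 + 7x + 9
f'(x) = 6x + 7
f'(5) = 6*5 + (7) = 37
x_1 = x_0 - alpha * f'(x_0) = 5 - 1/4 * 37 = -17/4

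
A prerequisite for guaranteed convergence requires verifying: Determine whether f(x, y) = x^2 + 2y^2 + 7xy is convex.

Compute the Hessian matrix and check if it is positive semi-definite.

f(x,y) = x^2 + 2y^2 + 7xy
Hessian H = [[2, 7], [7, 4]]
trace(H) = 6, det(H) = -41
Eigenvalues: (6 +/- sqrt(200)) / 2 = 10.07, -4.071
Since not both eigenvalues positive, f is neither convex nor concave.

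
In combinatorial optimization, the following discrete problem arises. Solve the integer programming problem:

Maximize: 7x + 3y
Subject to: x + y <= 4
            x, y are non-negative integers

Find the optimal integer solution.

Objective: 7x + 3y, constraint: x + y <= 4
Coefficient of x is 7 >= coefficient of y is 3, so allocate the entire budget to x.
Optimal: x = 4, y = 0, value = 28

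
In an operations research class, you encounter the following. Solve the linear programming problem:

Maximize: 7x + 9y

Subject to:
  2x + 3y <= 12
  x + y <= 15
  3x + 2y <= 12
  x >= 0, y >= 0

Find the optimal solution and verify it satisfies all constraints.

Feasible vertices: (0, 0), (0, 4), (12/5, 12/5), (4, 0)
Objective 7x + 9y at each vertex:
  (0, 0): 0
  (0, 4): 36
  (12/5, 12/5): 192/5
  (4, 0): 28
Maximum is 192/5 at (12/5, 12/5).
Verify constraints at (x, y) = (12/5, 12/5):
  2*(12/5) + 3*(12/5) = 12 <= 12 (active)
  1*(12/5) + 1*(12/5) = 24/5 <= 15
  3*(12/5) + 2*(12/5) = 12 <= 12 (active)
  x = 12/5 >= 0, y = 12/5 >= 0. All constraints satisfied.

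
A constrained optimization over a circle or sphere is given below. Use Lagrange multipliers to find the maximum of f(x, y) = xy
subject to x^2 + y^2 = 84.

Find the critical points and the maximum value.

Lagrange conditions: y = 2*lambda*x and x = 2*lambda*y
If x = 0 then y = 0, violating the constraint, so x, y != 0.
Dividing: y/x = x/y => x^2 = y^2 => y = x or y = -x
Constraint: 2x^2 = 84 => x^2 = 42 => x = +/-sqrt(42)
Critical points: (sqrt(42), sqrt(42)), (-sqrt(42), -sqrt(42)), (sqrt(42), -sqrt(42)), (-sqrt(42), sqrt(42))
  y = x:  xy = x^2 = 42  at (sqrt(42), sqrt(42)) and (-sqrt(42), -sqrt(42))
  y = -x: xy = -x^2 = -42 at (sqrt(42), -sqrt(42)) and (-sqrt(42), sqrt(42))
Maximum xy = 42 at (sqrt(42), sqrt(42)) and (-sqrt(42), -sqrt(42))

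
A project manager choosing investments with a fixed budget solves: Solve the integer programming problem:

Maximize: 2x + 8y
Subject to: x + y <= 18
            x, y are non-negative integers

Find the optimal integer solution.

Objective: 2x + 8y, constraint: x + y <= 18
Coefficient of y is 8 > coefficient of x is 2, so allocate the entire budget to y.
Optimal: x = 0, y = 18, value = 144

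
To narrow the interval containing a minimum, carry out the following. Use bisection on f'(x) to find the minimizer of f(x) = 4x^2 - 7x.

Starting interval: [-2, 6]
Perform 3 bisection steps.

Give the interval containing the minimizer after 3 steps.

Finding critical point of f(x) = 4x^2 - 7x using bisection on f'(x) = 8x + -7.
f'(x) = 0 when x = 7/8.
Starting interval: [-2, 6]
Step 1: mid = 2, f'(mid) = 9, new interval = [-2, 2]
Step 2: mid = 0, f'(mid) = -7, new interval = [0, 2]
Step 3: mid = 1, f'(mid) = 1, new interval = [0, 1]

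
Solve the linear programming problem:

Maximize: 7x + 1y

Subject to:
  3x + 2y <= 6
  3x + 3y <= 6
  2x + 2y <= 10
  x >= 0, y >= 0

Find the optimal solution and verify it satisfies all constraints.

Feasible vertices: (0, 0), (0, 2), (2, 0)
Objective 7x + 1y at each vertex:
  (0, 0): 0
  (0, 2): 2
  (2, 0): 14
Maximum is 14 at (2, 0).
Verify constraints at (x, y) = (2, 0):
  3*2 + 2*0 = 6 <= 6 (active)
  3*2 + 3*0 = 6 <= 6 (active)
  2*2 + 2*0 = 4 <= 10
  x = 2 >= 0, y = 0 >= 0. All constraints satisfied.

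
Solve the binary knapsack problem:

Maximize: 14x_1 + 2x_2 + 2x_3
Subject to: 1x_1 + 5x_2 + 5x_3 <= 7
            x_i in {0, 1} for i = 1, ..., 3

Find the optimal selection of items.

Items: item 1 (v=14, w=1), item 2 (v=2, w=5), item 3 (v=2, w=5)
Capacity: 7
Checking all 8 subsets (w = total weight, v = total value):
  {}: w = 0, v = 0
  {1}: w = 1, v = 14
  {2}: w = 5, v = 2
  {3}: w = 5, v = 2
  {1, 2}: w = 6, v = 16
  {1, 3}: w = 6, v = 16
  {2, 3}: w = 10 > 7, infeasible
  {1, 2, 3}: w = 11 > 7, infeasible
Best feasible subset: items [1, 2]
(The same value 16 is also attained by {1, 3}.)
Total weight: 6 <= 7, total value: 16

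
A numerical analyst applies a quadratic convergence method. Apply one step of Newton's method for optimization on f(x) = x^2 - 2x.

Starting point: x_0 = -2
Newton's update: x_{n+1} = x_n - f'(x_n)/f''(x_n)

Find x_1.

f(x) = x^2 - 2x
f'(x) = 2x + (-2), f''(x) = 2
Newton step: x_1 = x_0 - f'(x_0)/f''(x_0)
f'(-2) = -6
x_1 = -2 - -6/2 = 1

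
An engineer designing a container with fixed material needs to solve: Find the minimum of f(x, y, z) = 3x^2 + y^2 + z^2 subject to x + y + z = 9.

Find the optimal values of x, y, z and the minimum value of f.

Using Lagrange multipliers on f = 3x^2 + y^2 + z^2 with constraint x + y + z = 9:
Conditions: 2*3*x = lambda, 2*1*y = lambda, 2*1*z = lambda
So x = lambda/6, y = lambda/2, z = lambda/2
Substituting into constraint: lambda * (7/6) = 9
lambda = 54/7
x = 9/7, y = 27/7, z = 27/7
Minimum value = 243/7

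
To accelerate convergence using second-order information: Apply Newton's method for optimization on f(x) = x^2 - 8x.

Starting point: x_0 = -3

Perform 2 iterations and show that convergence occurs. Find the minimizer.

f(x) = x^2 - 8x, f'(x) = 2x + (-8), f''(x) = 2
Step 1: f'(-3) = -14, x_1 = -3 - -14/2 = 4
Step 2: f'(4) = 0, x_2 = 4 (converged)
Newton's method converges in 1 step for quadratics.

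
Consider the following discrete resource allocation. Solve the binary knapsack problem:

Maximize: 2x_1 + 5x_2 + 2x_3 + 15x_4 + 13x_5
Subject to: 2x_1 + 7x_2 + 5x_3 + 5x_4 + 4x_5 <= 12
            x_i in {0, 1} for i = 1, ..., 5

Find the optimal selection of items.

Items: item 1 (v=2, w=2), item 2 (v=5, w=7), item 3 (v=2, w=5), item 4 (v=15, w=5), item 5 (v=13, w=4)
Capacity: 12
Checking all 32 subsets (w = total weight, v = total value):
  {}: w = 0, v = 0
  {1}: w = 2, v = 2
  {2}: w = 7, v = 5
  {3}: w = 5, v = 2
  {4}: w = 5, v = 15
  {5}: w = 4, v = 13
  {1, 2}: w = 9, v = 7
  {1, 3}: w = 7, v = 4
  {1, 4}: w = 7, v = 17
  {1, 5}: w = 6, v = 15
  {2, 3}: w = 12, v = 7
  {2, 4}: w = 12, v = 20
  {2, 5}: w = 11, v = 18
  {3, 4}: w = 10, v = 17
  {3, 5}: w = 9, v = 15
  {4, 5}: w = 9, v = 28
  {1, 2, 3}: w = 14 > 12, infeasible
  {1, 2, 4}: w = 14 > 12, infeasible
  {1, 2, 5}: w = 13 > 12, infeasible
  {1, 3, 4}: w = 12, v = 19
  {1, 3, 5}: w = 11, v = 17
  {1, 4, 5}: w = 11, v = 30
  {2, 3, 4}: w = 17 > 12, infeasible
  {2, 3, 5}: w = 16 > 12, infeasible
  {2, 4, 5}: w = 16 > 12, infeasible
  {3, 4, 5}: w = 14 > 12, infeasible
  {1, 2, 3, 4}: w = 19 > 12, infeasible
  {1, 2, 3, 5}: w = 18 > 12, infeasible
  {1, 2, 4, 5}: w = 18 > 12, infeasible
  {1, 3, 4, 5}: w = 16 > 12, infeasible
  {2, 3, 4, 5}: w = 21 > 12, infeasible
  {1, 2, 3, 4, 5}: w = 23 > 12, infeasible
Best feasible subset: items [1, 4, 5]
Total weight: 11 <= 12, total value: 30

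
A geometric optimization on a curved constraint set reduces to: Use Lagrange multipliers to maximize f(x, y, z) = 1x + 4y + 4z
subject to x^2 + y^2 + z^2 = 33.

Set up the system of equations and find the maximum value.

Lagrange conditions: 1 = 2*lambda*x, 4 = 2*lambda*y, 4 = 2*lambda*z
So x:1 = y:4 = z:4, i.e. x = 1t, y = 4t, z = 4t
Constraint: t^2*(1^2 + 4^2 + 4^2) = 33
  t^2 * 33 = 33  =>  t = sqrt(1)
Maximum = 1*1t + 4*4t + 4*4t = 33*sqrt(1) = 33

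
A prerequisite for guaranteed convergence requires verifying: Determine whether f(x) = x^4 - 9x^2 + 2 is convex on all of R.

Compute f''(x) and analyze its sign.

f(x) = x^4 - 9x^2 + 2
f'(x) = 4x^3 + -18x
f''(x) = 12x^2 + -18
f''(0) = -18 < 0, so not convex near x = 0
Therefore, f is not globally convex on R.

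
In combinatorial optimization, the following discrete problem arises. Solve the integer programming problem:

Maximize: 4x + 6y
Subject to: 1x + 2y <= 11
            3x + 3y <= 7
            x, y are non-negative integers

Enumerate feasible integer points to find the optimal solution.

Constraint 1: 1x + 2y <= 11
Constraint 2: 3x + 3y <= 7
Feasible x range (need y >= 0): 0 <= x <= min(11/1, 7/3) => x in {0, ..., 2}.
Enumerate feasible integer points row by row (the coefficient of y is 6 > 0, so for each x the largest feasible y gives the best value):
  x = 0: y <= min((11 - 1*0)/2, (7 - 3*0)/3) => y in {0, ..., 2}; best 4*0 + 6*2 = 12
  x = 1: y <= min((11 - 1*1)/2, (7 - 3*1)/3) => y in {0, ..., 1}; best 4*1 + 6*1 = 10
  x = 2: y <= min((11 - 1*2)/2, (7 - 3*2)/3) => y in {0}; best 4*2 + 6*0 = 8
The maximum 4x + 6y = 12 is achieved at x = 0, y = 2.
Check: 1*0 + 2*2 = 4 <= 11 and 3*0 + 3*2 = 6 <= 7.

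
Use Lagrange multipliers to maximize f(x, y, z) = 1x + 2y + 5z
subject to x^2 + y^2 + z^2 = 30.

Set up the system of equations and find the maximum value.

Lagrange conditions: 1 = 2*lambda*x, 2 = 2*lambda*y, 5 = 2*lambda*z
So x:1 = y:2 = z:5, i.e. x = 1t, y = 2t, z = 5t
Constraint: t^2*(1^2 + 2^2 + 5^2) = 30
  t^2 * 30 = 30  =>  t = sqrt(1)
Maximum = 1*1t + 2*2t + 5*5t = 30*sqrt(1) = 30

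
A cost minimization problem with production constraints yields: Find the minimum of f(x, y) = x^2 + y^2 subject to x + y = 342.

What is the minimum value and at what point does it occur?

Substitute y = 342 - x into f(x,y) = x^2 + y^2:
g(x) = x^2 + (342 - x)^2 = 2x^2 - 684x + 116964
g'(x) = 4x - 684 = 0  =>  x = 171
y = 342 - 171 = 171
Minimum value = 171^2 + 171^2 = 58482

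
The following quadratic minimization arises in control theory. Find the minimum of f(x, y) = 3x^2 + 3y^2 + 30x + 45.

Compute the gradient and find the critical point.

f(x,y) = 3x^2 + 3y^2 + 30x + 45
df/dx = 6x + (30) = 0  =>  x = -5
df/dy = 6y + (0) = 0  =>  y = 0
f(-5, 0) = 3*(-5)^2 + 3*(0)^2 + 30*(-5) + 45 = -30
Hessian is diagonal with entries 6, 6 > 0, so this is a minimum.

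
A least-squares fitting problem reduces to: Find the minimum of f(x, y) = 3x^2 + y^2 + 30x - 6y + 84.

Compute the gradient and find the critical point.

f(x,y) = 3x^2 + y^2 + 30x - 6y + 84
df/dx = 6x + (30) = 0  =>  x = -5
df/dy = 2y + (-6) = 0  =>  y = 3
f(-5, 3) = 3*(-5)^2 + 1*(3)^2 + 30*(-5) + -6*(3) + 84 = 0
Hessian is diagonal with entries 6, 2 > 0, so this is a minimum.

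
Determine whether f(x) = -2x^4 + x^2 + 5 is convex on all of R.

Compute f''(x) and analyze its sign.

f(x) = -2x^4 + x^2 + 5
f'(x) = -8x^3 + 2x
f''(x) = -24x^2 + 2
f''(x) = -24x^2 + 2 -> -inf as |x| -> inf
Therefore, f is not globally convex on R.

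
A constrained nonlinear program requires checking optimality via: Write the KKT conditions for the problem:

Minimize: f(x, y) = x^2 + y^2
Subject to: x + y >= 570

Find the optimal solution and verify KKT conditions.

KKT conditions for min x^2 + y^2 s.t. x + y >= 570:
Stationarity: 2x = mu, 2y = mu
So x = y = mu/2.
Complementary slackness: mu*(x + y - 570) = 0
Primal feasibility: x + y >= 570; dual feasibility: mu >= 0
If mu = 0 then x = y = 0, but 0 + 0 < 570 is infeasible, so the constraint is active.
Constraint active: x + y = 2*(mu/2) = 570 => mu = 570
x = y = 285, f = 162450
Verify: stationarity 2*285 = 570 = mu; primal 285 + 285 = 570 >= 570; dual mu = 570 >= 0; complementary slackness 570*(570 - 570) = 0. All KKT conditions hold.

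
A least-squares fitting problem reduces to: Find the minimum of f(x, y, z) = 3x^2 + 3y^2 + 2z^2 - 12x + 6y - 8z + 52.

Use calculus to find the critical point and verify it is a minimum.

f(x,y,z) = 3x^2 + 3y^2 + 2z^2 - 12x + 6y - 8z + 52
df/dx = 6x + (-12) = 0 => x = 2
df/dy = 6y + (6) = 0 => y = -1
df/dz = 4z + (-8) = 0 => z = 2
f(2,-1,2) = 3*(2)^2 + 3*(-1)^2 + 2*(2)^2 + -12*(2) + 6*(-1) + -8*(2) + 52 = 29
Hessian is diagonal with entries 6, 6, 4 > 0, confirmed minimum.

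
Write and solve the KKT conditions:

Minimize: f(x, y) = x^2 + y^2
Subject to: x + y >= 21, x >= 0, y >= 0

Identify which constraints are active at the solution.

KKT conditions for min x^2 + y^2 s.t. 1x + 1y >= 21, x >= 0, y >= 0:
Stationarity: 2x = mu*1 + mu_x, 2y = mu*1 + mu_y, with mu, mu_x, mu_y >= 0
Complementary slackness: mu*(x + y - 21) = 0, mu_x*x = 0, mu_y*y = 0
(0, 0) is infeasible (1*0 + 1*0 < 21), so if mu = 0 stationarity would force x = mu_x/2 >= 0, y = mu_y/2 >= 0 with mu_x*x = mu_y*y = 0, i.e. x = y = 0: contradiction. Hence mu > 0 and x + y = 21 is active.
Try x > 0, y > 0 (so mu_x = mu_y = 0): x = 1*mu/2, y = 1*mu/2
Substitute: 1*(1*mu/2) + 1*(1*mu/2) = 21
  mu*2/2 = 21 => mu = 21
x* = 21/2 > 0, y* = 21/2 > 0, consistent with mu_x = mu_y = 0.
f is convex and the constraints are linear, so this KKT point is the global minimum.
f* = 441/2
Active constraints: x + y >= 21 (holds with equality, mu = 21 > 0); x >= 0 and y >= 0 are inactive (mu_x = mu_y = 0).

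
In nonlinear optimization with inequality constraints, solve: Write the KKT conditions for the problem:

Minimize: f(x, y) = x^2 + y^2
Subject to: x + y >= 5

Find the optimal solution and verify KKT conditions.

KKT conditions for min x^2 + y^2 s.t. x + y >= 5:
Stationarity: 2x = mu, 2y = mu
So x = y = mu/2.
Complementary slackness: mu*(x + y - 5) = 0
Primal feasibility: x + y >= 5; dual feasibility: mu >= 0
If mu = 0 then x = y = 0, but 0 + 0 < 5 is infeasible, so the constraint is active.
Constraint active: x + y = 2*(mu/2) = 5 => mu = 5
x = y = 5/2, f = 25/2
Verify: stationarity 2*(5/2) = 5 = mu; primal 5/2 + 5/2 = 5 >= 5; dual mu = 5 >= 0; complementary slackness 5*(5 - 5) = 0. All KKT conditions hold.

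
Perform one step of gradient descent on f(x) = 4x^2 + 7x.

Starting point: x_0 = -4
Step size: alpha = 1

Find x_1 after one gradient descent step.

f(x) = 4x^2 + 7x
f'(x) = 8x + 7
f'(-4) = 8*-4 + (7) = -25
x_1 = x_0 - alpha * f'(x_0) = -4 - 1 * -25 = 21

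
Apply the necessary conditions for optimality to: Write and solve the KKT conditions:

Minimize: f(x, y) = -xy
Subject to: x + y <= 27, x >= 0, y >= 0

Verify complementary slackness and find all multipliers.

Problem: min -xy s.t. x + y <= 27 (multiplier lambda), x >= 0 (mu_x), y >= 0 (mu_y)
KKT stationarity: -y + lambda - mu_x = 0, -x + lambda - mu_y = 0, with lambda, mu_x, mu_y >= 0
Complementary slackness: lambda*(x + y - 27) = 0, mu_x*x = 0, mu_y*y = 0
If lambda = 0: y = -mu_x <= 0 and x = -mu_y <= 0 force x = y = 0 with f = 0; but x = y = 27/2 is feasible with f = -729/4 < 0, so this is not the minimum. Hence lambda > 0 and x + y = 27.
Try x > 0, y > 0 (so mu_x = mu_y = 0): y = lambda, x = lambda => x = y = lambda
x + y = 27 => 2*lambda = 27 => lambda = 27/2
x* = y* = 27/2 > 0, consistent with mu_x = mu_y = 0.
(Any feasible point with x = 0 or y = 0 has f = 0 > -729/4, so the minimum is not on those boundaries.)
min(-xy) = -729/4 (i.e. max xy = 729/4)
Multipliers: lambda = 27/2, mu_x = 0, mu_y = 0
Complementary slackness: lambda*(x + y - 27) = 27/2*(27/2 + 27/2 - 27) = 0, mu_x*x = 0*27/2 = 0, mu_y*y = 0*27/2 = 0. Satisfied.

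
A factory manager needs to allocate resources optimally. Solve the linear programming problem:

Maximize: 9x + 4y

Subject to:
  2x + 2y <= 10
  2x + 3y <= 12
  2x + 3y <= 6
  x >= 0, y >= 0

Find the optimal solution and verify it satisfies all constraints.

Feasible vertices: (0, 0), (0, 2), (3, 0)
Objective 9x + 4y at each vertex:
  (0, 0): 0
  (0, 2): 8
  (3, 0): 27
Maximum is 27 at (3, 0).
Verify constraints at (x, y) = (3, 0):
  2*3 + 2*0 = 6 <= 10
  2*3 + 3*0 = 6 <= 12
  2*3 + 3*0 = 6 <= 6 (active)
  x = 3 >= 0, y = 0 >= 0. All constraints satisfied.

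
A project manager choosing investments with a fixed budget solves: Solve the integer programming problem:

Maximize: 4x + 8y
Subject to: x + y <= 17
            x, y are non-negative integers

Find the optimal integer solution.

Objective: 4x + 8y, constraint: x + y <= 17
Coefficient of y is 8 > coefficient of x is 4, so allocate the entire budget to y.
Optimal: x = 0, y = 17, value = 136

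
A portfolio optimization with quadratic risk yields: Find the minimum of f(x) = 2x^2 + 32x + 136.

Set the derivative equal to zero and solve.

f(x) = 2x^2 + 32x + 136
f'(x) = 4x + (32) = 0
x = -32/4 = -8
f(-8) = 8
Since f''(x) = 4 > 0, this is a minimum.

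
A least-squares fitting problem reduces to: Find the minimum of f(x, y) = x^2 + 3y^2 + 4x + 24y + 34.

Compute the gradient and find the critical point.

f(x,y) = x^2 + 3y^2 + 4x + 24y + 34
df/dx = 2x + (4) = 0  =>  x = -2
df/dy = 6y + (24) = 0  =>  y = -4
f(-2, -4) = 1*(-2)^2 + 3*(-4)^2 + 4*(-2) + 24*(-4) + 34 = -18
Hessian is diagonal with entries 2, 6 > 0, so this is a minimum.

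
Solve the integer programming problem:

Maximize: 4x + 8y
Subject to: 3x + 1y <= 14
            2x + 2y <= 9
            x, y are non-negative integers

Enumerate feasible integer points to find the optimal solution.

Constraint 1: 3x + 1y <= 14
Constraint 2: 2x + 2y <= 9
Feasible x range (need y >= 0): 0 <= x <= min(14/3, 9/2) => x in {0, ..., 4}.
Enumerate feasible integer points row by row (the coefficient of y is 8 > 0, so for each x the largest feasible y gives the best value):
  x = 0: y <= min((14 - 3*0)/1, (9 - 2*0)/2) => y in {0, ..., 4}; best 4*0 + 8*4 = 32
  x = 1: y <= min((14 - 3*1)/1, (9 - 2*1)/2) => y in {0, ..., 3}; best 4*1 + 8*3 = 28
  x = 2: y <= min((14 - 3*2)/1, (9 - 2*2)/2) => y in {0, ..., 2}; best 4*2 + 8*2 = 24
  x = 3: y <= min((14 - 3*3)/1, (9 - 2*3)/2) => y in {0, ..., 1}; best 4*3 + 8*1 = 20
  x = 4: y <= min((14 - 3*4)/1, (9 - 2*4)/2) => y in {0}; best 4*4 + 8*0 = 16
The maximum 4x + 8y = 32 is achieved at x = 0, y = 4.
Check: 3*0 + 1*4 = 4 <= 14 and 2*0 + 2*4 = 8 <= 9.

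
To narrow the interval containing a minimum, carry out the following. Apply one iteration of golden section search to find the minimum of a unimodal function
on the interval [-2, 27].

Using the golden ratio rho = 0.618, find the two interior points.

Golden section search on [-2, 27].
Golden ratio rho = 0.618 (approx).
Interior points:
  x_1 = -2 + (1-0.618)*29 = 9.0780
  x_2 = -2 + 0.618*29 = 15.9220
Compare f(x_1) and f(x_2) to determine which subinterval to keep.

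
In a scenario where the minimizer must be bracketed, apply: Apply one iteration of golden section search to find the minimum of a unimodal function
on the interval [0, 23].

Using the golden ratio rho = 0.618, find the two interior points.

Golden section search on [0, 23].
Golden ratio rho = 0.618 (approx).
Interior points:
  x_1 = 0 + (1-0.618)*23 = 8.7860
  x_2 = 0 + 0.618*23 = 14.2140
Compare f(x_1) and f(x_2) to determine which subinterval to keep.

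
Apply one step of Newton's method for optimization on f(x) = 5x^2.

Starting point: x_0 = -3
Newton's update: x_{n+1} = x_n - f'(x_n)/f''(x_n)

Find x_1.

f(x) = 5x^2
f'(x) = 10x + (0), f''(x) = 10
Newton step: x_1 = x_0 - f'(x_0)/f''(x_0)
f'(-3) = -30
x_1 = -3 - -30/10 = 0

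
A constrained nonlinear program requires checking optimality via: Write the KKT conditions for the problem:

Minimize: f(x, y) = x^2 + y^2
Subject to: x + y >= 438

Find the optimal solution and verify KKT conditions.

KKT conditions for min x^2 + y^2 s.t. x + y >= 438:
Stationarity: 2x = mu, 2y = mu
So x = y = mu/2.
Complementary slackness: mu*(x + y - 438) = 0
Primal feasibility: x + y >= 438; dual feasibility: mu >= 0
If mu = 0 then x = y = 0, but 0 + 0 < 438 is infeasible, so the constraint is active.
Constraint active: x + y = 2*(mu/2) = 438 => mu = 438
x = y = 219, f = 95922
Verify: stationarity 2*219 = 438 = mu; primal 219 + 219 = 438 >= 438; dual mu = 438 >= 0; complementary slackness 438*(438 - 438) = 0. All KKT conditions hold.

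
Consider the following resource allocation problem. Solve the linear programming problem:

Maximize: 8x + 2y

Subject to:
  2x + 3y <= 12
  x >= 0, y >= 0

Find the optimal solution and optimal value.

The feasible region has vertices at [(0, 0), (6, 0), (0, 4)].
Checking objective 8x + 2y at each vertex:
  (0, 0): 8*0 + 2*0 = 0
  (6, 0): 8*6 + 2*0 = 48
  (0, 4): 8*0 + 2*4 = 8
Maximum is 48 at (6, 0).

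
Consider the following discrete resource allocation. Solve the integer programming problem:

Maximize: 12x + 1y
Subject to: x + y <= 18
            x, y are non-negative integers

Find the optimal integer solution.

Objective: 12x + 1y, constraint: x + y <= 18
Coefficient of x is 12 >= coefficient of y is 1, so allocate the entire budget to x.
Optimal: x = 18, y = 0, value = 216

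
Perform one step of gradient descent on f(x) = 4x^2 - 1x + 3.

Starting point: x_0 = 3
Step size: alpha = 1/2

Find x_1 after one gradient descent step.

f(x) = 4x^2 - 1x + 3
f'(x) = 8x - 1
f'(3) = 8*3 + (-1) = 23
x_1 = x_0 - alpha * f'(x_0) = 3 - 1/2 * 23 = -17/2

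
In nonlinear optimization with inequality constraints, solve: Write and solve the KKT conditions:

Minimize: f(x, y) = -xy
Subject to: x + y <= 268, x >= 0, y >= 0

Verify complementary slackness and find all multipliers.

Problem: min -xy s.t. x + y <= 268 (multiplier lambda), x >= 0 (mu_x), y >= 0 (mu_y)
KKT stationarity: -y + lambda - mu_x = 0, -x + lambda - mu_y = 0, with lambda, mu_x, mu_y >= 0
Complementary slackness: lambda*(x + y - 268) = 0, mu_x*x = 0, mu_y*y = 0
If lambda = 0: y = -mu_x <= 0 and x = -mu_y <= 0 force x = y = 0 with f = 0; but x = y = 134 is feasible with f = -17956 < 0, so this is not the minimum. Hence lambda > 0 and x + y = 268.
Try x > 0, y > 0 (so mu_x = mu_y = 0): y = lambda, x = lambda => x = y = lambda
x + y = 268 => 2*lambda = 268 => lambda = 134
x* = y* = 134 > 0, consistent with mu_x = mu_y = 0.
(Any feasible point with x = 0 or y = 0 has f = 0 > -17956, so the minimum is not on those boundaries.)
min(-xy) = -17956 (i.e. max xy = 17956)
Multipliers: lambda = 134, mu_x = 0, mu_y = 0
Complementary slackness: lambda*(x + y - 268) = 134*(134 + 134 - 268) = 0, mu_x*x = 0*134 = 0, mu_y*y = 0*134 = 0. Satisfied.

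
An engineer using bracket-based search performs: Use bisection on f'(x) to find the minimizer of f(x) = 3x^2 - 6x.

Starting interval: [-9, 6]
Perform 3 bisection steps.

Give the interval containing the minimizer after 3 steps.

Finding critical point of f(x) = 3x^2 - 6x using bisection on f'(x) = 6x + -6.
f'(x) = 0 when x = 1.
Starting interval: [-9, 6]
Step 1: mid = -3/2, f'(mid) = -15, new interval = [-3/2, 6]
Step 2: mid = 9/4, f'(mid) = 15/2, new interval = [-3/2, 9/4]
Step 3: mid = 3/8, f'(mid) = -15/4, new interval = [3/8, 9/4]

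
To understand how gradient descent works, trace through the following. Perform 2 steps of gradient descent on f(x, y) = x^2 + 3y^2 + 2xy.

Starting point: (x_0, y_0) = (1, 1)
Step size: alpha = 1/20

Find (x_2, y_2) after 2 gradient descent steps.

f(x,y) = x^2 + 3y^2 + 2xy
grad_x = 2x + 2y, grad_y = 6y + 2x
Step 1: grad = (4, 8), (4/5, 3/5)
Step 2: grad = (14/5, 26/5), (33/50, 17/50)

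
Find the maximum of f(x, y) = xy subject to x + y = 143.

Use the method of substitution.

Substitute y = 143 - x into f(x,y) = xy:
g(x) = x(143 - x) = 143x - x^2
g'(x) = 143 - 2x = 0  =>  x = 143/2
y = 143 - 143/2 = 143/2
Maximum value = (143/2) * (143/2) = 20449/4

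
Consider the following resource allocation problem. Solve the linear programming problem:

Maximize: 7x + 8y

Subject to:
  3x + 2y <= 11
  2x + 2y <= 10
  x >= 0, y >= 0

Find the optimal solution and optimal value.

Feasible vertices: (0, 0), (0, 5), (1, 4), (11/3, 0)
Objective 7x + 8y at each:
  (0, 0): 0
  (0, 5): 40
  (1, 4): 39
  (11/3, 0): 77/3
Maximum is 40 at (0, 5).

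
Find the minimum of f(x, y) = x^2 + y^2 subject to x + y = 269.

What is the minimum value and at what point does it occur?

Substitute y = 269 - x into f(x,y) = x^2 + y^2:
g(x) = x^2 + (269 - x)^2 = 2x^2 - 538x + 72361
g'(x) = 4x - 538 = 0  =>  x = 269/2
y = 269 - 269/2 = 269/2
Minimum value = (269/2)^2 + (269/2)^2 = 72361/2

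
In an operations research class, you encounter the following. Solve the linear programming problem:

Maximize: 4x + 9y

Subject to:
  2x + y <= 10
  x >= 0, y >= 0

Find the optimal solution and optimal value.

The feasible region has vertices at [(0, 0), (5, 0), (0, 10)].
Checking objective 4x + 9y at each vertex:
  (0, 0): 4*0 + 9*0 = 0
  (5, 0): 4*5 + 9*0 = 20
  (0, 10): 4*0 + 9*10 = 90
Maximum is 90 at (0, 10).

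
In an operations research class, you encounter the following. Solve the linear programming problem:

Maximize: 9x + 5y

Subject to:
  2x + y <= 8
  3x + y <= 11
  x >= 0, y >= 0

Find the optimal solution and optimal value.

Feasible vertices: (0, 0), (0, 8), (3, 2), (11/3, 0)
Objective 9x + 5y at each:
  (0, 0): 0
  (0, 8): 40
  (3, 2): 37
  (11/3, 0): 33
Maximum is 40 at (0, 8).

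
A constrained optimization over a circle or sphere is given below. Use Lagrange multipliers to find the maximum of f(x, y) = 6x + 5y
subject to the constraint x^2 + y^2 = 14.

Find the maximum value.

Set up Lagrange conditions: grad f = lambda * grad g
  6 = 2*lambda*x
  5 = 2*lambda*y
From these: x/y = 6/5, so x = 6t, y = 5t for some t.
Substitute into constraint: (6t)^2 + (5t)^2 = 14
  t^2 * 61 = 14
  t = sqrt(14/61)
Maximum = 6*x + 5*y = (6^2 + 5^2)*t = 61 * sqrt(14/61) = sqrt(854)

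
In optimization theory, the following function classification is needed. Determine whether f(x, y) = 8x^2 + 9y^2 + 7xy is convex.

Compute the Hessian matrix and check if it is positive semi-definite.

f(x,y) = 8x^2 + 9y^2 + 7xy
Hessian H = [[16, 7], [7, 18]]
trace(H) = 34, det(H) = 239
Eigenvalues: (34 +/- sqrt(200)) / 2 = 24.07, 9.929
Since both eigenvalues > 0, f is convex.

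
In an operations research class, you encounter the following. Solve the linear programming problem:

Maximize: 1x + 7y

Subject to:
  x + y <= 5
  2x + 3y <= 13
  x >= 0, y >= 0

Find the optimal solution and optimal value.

Feasible vertices: (0, 0), (0, 13/3), (2, 3), (5, 0)
Objective 1x + 7y at each:
  (0, 0): 0
  (0, 13/3): 91/3
  (2, 3): 23
  (5, 0): 5
Maximum is 91/3 at (0, 13/3).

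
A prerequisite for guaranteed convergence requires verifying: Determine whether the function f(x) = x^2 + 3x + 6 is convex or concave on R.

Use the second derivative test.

f(x) = x^2 + 3x + 6
f'(x) = 2x + 3
f''(x) = 2
Since f''(x) = 2 > 0 for all x, f is convex on R.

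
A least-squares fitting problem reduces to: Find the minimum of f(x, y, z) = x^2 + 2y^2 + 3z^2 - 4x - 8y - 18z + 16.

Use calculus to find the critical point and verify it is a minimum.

f(x,y,z) = x^2 + 2y^2 + 3z^2 - 4x - 8y - 18z + 16
df/dx = 2x + (-4) = 0 => x = 2
df/dy = 4y + (-8) = 0 => y = 2
df/dz = 6z + (-18) = 0 => z = 3
f(2,2,3) = 1*(2)^2 + 2*(2)^2 + 3*(3)^2 + -4*(2) + -8*(2) + -18*(3) + 16 = -23
Hessian is diagonal with entries 2, 4, 6 > 0, confirmed minimum.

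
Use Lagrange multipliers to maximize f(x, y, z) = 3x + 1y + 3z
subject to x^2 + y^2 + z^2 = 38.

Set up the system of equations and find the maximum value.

Lagrange conditions: 3 = 2*lambda*x, 1 = 2*lambda*y, 3 = 2*lambda*z
So x:3 = y:1 = z:3, i.e. x = 3t, y = 1t, z = 3t
Constraint: t^2*(3^2 + 1^2 + 3^2) = 38
  t^2 * 19 = 38  =>  t = sqrt(2)
Maximum = 3*3t + 1*1t + 3*3t = 19*sqrt(2) = sqrt(722)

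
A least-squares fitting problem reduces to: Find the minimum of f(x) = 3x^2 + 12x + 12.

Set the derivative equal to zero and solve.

f(x) = 3x^2 + 12x + 12
f'(x) = 6x + (12) = 0
x = -12/6 = -2
f(-2) = 0
Since f''(x) = 6 > 0, this is a minimum.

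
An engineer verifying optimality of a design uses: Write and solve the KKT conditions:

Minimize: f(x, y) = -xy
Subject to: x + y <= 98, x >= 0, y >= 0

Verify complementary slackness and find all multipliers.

Problem: min -xy s.t. x + y <= 98 (multiplier lambda), x >= 0 (mu_x), y >= 0 (mu_y)
KKT stationarity: -y + lambda - mu_x = 0, -x + lambda - mu_y = 0, with lambda, mu_x, mu_y >= 0
Complementary slackness: lambda*(x + y - 98) = 0, mu_x*x = 0, mu_y*y = 0
If lambda = 0: y = -mu_x <= 0 and x = -mu_y <= 0 force x = y = 0 with f = 0; but x = y = 49 is feasible with f = -2401 < 0, so this is not the minimum. Hence lambda > 0 and x + y = 98.
Try x > 0, y > 0 (so mu_x = mu_y = 0): y = lambda, x = lambda => x = y = lambda
x + y = 98 => 2*lambda = 98 => lambda = 49
x* = y* = 49 > 0, consistent with mu_x = mu_y = 0.
(Any feasible point with x = 0 or y = 0 has f = 0 > -2401, so the minimum is not on those boundaries.)
min(-xy) = -2401 (i.e. max xy = 2401)
Multipliers: lambda = 49, mu_x = 0, mu_y = 0
Complementary slackness: lambda*(x + y - 98) = 49*(49 + 49 - 98) = 0, mu_x*x = 0*49 = 0, mu_y*y = 0*49 = 0. Satisfied.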